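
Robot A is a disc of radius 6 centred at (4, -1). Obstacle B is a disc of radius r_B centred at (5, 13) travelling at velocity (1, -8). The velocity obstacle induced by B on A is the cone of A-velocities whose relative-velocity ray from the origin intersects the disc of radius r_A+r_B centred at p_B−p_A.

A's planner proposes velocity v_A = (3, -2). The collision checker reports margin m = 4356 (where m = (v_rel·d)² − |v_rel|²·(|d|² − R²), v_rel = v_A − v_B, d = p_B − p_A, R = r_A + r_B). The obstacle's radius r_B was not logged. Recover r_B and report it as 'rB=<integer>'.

m = 4356
d = (1, 14);  v_rel = (2, 6),  |v_rel|² = 40
v_rel×d = (2)·(14) − (6)·(1) = 22
since m = R²·40 − 22²:  R² = (484 + 4356) / 40 = 121
R = √121 = 11  ⇒  r_B = 11 − 6 = 5

rB=5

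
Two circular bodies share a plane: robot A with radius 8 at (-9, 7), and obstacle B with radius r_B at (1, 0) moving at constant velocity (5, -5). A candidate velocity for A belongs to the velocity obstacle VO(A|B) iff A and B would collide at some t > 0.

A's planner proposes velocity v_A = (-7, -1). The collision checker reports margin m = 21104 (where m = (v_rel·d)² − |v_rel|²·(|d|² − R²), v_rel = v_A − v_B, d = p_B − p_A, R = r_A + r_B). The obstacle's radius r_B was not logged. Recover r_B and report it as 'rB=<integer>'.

m = 21104
d = (10, -7);  v_rel = (-12, 4),  |v_rel|² = 160
v_rel×d = (-12)·(-7) − (4)·(10) = 44
since m = R²·160 − 44²:  R² = (1936 + 21104) / 160 = 144
R = √144 = 12  ⇒  r_B = 12 − 8 = 4

rB=4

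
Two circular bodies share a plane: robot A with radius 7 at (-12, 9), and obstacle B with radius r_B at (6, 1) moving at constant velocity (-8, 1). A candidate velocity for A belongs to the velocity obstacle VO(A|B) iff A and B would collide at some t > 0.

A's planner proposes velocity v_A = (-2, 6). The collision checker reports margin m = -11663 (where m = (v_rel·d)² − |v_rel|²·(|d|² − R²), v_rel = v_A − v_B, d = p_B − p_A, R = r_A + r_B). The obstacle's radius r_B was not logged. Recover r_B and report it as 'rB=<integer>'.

m = -11663
d = (18, -8);  v_rel = (6, 5),  |v_rel|² = 61
v_rel×d = (6)·(-8) − (5)·(18) = -138
since m = R²·61 − (-138)²:  R² = (19044 + -11663) / 61 = 121
R = √121 = 11  ⇒  r_B = 11 − 7 = 4

rB=4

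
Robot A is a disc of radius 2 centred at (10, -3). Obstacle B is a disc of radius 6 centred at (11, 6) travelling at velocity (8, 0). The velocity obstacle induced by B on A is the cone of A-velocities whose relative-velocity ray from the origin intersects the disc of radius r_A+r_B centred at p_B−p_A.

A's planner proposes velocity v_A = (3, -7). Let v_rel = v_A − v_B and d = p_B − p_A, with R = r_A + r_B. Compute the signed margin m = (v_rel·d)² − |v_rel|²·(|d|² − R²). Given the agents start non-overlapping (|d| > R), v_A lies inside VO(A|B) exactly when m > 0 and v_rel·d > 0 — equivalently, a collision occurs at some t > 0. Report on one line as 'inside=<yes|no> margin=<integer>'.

d = (1, 9),  |d|² = 82;  R = 2+6 = 8,  c = 82−8² = 18
v_rel = (-5, -7),  |v_rel|² = 74;  v_rel·d = (-5)·(1) + (-7)·(9) = -68
74·t² + 136·t + 18 = 0  ⇒  m = (-68)² − 74·18 = 3292
m = 3292 > 0,  v_rel·d = -68 < 0  ⇒  outside

inside=no margin=3292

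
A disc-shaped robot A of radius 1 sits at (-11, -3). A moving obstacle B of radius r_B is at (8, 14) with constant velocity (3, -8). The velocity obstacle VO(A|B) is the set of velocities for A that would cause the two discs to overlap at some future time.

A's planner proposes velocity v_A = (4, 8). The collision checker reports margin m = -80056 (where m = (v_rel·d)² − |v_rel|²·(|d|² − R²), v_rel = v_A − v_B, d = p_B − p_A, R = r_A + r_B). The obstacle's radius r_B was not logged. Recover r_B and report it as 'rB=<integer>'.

m = -80056
d = (19, 17);  v_rel = (1, 16),  |v_rel|² = 257
v_rel×d = (1)·(17) − (16)·(19) = -287
since m = R²·257 − (-287)²:  R² = (82369 + -80056) / 257 = 9
R = √9 = 3  ⇒  r_B = 3 − 1 = 2

rB=2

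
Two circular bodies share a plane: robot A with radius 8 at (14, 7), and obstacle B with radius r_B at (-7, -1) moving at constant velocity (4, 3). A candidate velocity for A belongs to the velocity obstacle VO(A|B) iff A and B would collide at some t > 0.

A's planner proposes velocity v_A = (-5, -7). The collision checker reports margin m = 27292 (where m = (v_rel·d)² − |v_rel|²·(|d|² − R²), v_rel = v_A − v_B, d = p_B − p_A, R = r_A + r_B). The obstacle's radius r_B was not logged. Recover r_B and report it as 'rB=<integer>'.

m = 27292
d = (-21, -8);  v_rel = (-9, -10),  |v_rel|² = 181
v_rel×d = (-9)·(-8) − (-10)·(-21) = -138
since m = R²·181 − (-138)²:  R² = (19044 + 27292) / 181 = 256
R = √256 = 16  ⇒  r_B = 16 − 8 = 8

rB=8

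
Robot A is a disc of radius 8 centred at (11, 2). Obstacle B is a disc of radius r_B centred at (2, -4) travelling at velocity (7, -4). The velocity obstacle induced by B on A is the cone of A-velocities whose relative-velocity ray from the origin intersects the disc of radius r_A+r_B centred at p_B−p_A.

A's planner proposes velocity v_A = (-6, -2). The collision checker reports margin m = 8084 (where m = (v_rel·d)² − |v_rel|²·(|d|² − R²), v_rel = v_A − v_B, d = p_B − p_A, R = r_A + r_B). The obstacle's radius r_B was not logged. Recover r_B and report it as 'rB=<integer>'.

m = 8084
d = (-9, -6);  v_rel = (-13, 2),  |v_rel|² = 173
v_rel×d = (-13)·(-6) − (2)·(-9) = 96
since m = R²·173 − 96²:  R² = (9216 + 8084) / 173 = 100
R = √100 = 10  ⇒  r_B = 10 − 8 = 2

rB=2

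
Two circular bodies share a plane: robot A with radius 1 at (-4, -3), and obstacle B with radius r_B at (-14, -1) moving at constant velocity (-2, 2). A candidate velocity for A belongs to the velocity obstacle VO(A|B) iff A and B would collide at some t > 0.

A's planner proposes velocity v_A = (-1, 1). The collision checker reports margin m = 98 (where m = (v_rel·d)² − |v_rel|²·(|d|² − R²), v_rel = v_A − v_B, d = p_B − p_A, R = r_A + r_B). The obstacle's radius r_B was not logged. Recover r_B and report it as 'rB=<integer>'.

m = 98
d = (-10, 2);  v_rel = (1, -1),  |v_rel|² = 2
v_rel×d = (1)·(2) − (-1)·(-10) = -8
since m = R²·2 − (-8)²:  R² = (64 + 98) / 2 = 81
R = √81 = 9  ⇒  r_B = 9 − 1 = 8

rB=8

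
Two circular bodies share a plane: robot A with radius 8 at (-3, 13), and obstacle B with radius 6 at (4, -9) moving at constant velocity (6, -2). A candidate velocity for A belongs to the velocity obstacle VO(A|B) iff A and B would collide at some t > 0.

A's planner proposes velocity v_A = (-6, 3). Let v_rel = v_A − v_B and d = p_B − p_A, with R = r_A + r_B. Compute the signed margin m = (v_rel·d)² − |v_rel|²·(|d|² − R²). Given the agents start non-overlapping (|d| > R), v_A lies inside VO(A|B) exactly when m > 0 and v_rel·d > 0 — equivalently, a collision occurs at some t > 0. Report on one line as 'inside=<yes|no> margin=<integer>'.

d = (7, -22),  |d|² = 533;  R = 8+6 = 14,  c = 533−14² = 337
v_rel = (-12, 5),  |v_rel|² = 169;  v_rel·d = (-12)·(7) + (5)·(-22) = -194
169·t² + 388·t + 337 = 0  ⇒  m = (-194)² − 169·337 = -19317
m = -19317 < 0,  v_rel·d = -194 < 0  ⇒  outside

inside=no margin=-19317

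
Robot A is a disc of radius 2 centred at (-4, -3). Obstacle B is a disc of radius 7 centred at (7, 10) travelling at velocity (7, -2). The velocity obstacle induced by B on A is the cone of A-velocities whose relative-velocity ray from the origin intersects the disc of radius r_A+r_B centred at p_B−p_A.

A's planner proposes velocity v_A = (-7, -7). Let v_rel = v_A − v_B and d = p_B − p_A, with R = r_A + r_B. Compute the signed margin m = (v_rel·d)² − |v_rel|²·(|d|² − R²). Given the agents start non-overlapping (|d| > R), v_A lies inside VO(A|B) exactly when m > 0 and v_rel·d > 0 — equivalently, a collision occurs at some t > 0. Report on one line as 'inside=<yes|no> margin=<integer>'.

d = (11, 13),  |d|² = 290;  R = 2+7 = 9,  c = 290−9² = 209
v_rel = (-14, -5),  |v_rel|² = 221;  v_rel·d = (-14)·(11) + (-5)·(13) = -219
221·t² + 438·t + 209 = 0  ⇒  m = (-219)² − 221·209 = 1772
m = 1772 > 0,  v_rel·d = -219 < 0  ⇒  outside

inside=no margin=1772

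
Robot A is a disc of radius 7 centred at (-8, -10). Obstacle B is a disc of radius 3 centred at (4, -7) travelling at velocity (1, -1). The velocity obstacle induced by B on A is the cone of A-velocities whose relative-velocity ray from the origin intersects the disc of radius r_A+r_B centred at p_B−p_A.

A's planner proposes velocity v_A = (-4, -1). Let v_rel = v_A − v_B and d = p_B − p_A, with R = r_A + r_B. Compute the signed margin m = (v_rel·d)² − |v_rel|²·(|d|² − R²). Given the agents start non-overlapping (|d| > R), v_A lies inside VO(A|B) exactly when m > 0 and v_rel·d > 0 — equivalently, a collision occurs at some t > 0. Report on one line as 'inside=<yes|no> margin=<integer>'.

d = (12, 3),  |d|² = 153;  R = 7+3 = 10,  c = 153−10² = 53
v_rel = (-5, 0),  |v_rel|² = 25;  v_rel·d = (-5)·(12) + (0)·(3) = -60
25·t² + 120·t + 53 = 0  ⇒  m = (-60)² − 25·53 = 2275
m = 2275 > 0,  v_rel·d = -60 < 0  ⇒  outside

inside=no margin=2275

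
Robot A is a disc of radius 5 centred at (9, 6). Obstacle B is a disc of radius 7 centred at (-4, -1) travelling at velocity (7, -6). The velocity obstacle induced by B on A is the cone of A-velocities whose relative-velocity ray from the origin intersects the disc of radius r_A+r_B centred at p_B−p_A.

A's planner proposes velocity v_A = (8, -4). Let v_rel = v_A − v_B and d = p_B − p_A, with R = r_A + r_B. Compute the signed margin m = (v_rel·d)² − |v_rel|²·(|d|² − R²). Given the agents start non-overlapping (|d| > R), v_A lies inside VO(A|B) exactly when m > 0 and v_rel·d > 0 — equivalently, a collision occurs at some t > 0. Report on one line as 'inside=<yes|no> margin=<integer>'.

d = (-13, -7),  |d|² = 218;  R = 5+7 = 12,  c = 218−12² = 74
v_rel = (1, 2),  |v_rel|² = 5;  v_rel·d = (1)·(-13) + (2)·(-7) = -27
5·t² + 54·t + 74 = 0  ⇒  m = (-27)² − 5·74 = 359
m = 359 > 0,  v_rel·d = -27 < 0  ⇒  outside

inside=no margin=359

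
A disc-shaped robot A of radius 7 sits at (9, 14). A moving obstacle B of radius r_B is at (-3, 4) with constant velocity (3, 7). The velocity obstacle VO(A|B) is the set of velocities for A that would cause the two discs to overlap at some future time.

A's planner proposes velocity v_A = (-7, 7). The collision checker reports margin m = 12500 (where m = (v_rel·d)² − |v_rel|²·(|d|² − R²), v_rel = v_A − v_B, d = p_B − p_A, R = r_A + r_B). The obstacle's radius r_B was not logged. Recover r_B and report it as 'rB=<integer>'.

m = 12500
d = (-12, -10);  v_rel = (-10, 0),  |v_rel|² = 100
v_rel×d = (-10)·(-10) − (0)·(-12) = 100
since m = R²·100 − 100²:  R² = (10000 + 12500) / 100 = 225
R = √225 = 15  ⇒  r_B = 15 − 7 = 8

rB=8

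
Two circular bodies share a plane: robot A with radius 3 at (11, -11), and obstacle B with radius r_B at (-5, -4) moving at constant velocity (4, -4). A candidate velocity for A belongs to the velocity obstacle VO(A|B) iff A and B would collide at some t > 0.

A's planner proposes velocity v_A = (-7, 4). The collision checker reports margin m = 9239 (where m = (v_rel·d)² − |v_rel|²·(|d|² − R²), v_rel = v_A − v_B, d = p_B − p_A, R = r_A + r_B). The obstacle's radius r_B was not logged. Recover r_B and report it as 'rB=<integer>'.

m = 9239
d = (-16, 7);  v_rel = (-11, 8),  |v_rel|² = 185
v_rel×d = (-11)·(7) − (8)·(-16) = 51
since m = R²·185 − 51²:  R² = (2601 + 9239) / 185 = 64
R = √64 = 8  ⇒  r_B = 8 − 3 = 5

rB=5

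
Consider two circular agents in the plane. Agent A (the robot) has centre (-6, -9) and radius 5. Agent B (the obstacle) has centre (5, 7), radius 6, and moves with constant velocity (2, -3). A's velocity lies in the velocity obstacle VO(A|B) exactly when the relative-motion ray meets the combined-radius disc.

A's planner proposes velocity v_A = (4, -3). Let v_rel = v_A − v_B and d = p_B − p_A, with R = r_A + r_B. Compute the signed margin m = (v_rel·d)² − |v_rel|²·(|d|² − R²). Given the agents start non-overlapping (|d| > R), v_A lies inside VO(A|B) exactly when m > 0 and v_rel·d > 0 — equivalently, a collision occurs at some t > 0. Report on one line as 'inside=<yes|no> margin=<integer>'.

d = (11, 16),  |d|² = 377;  R = 5+6 = 11,  c = 377−11² = 256
v_rel = (2, 0),  |v_rel|² = 4;  v_rel·d = (2)·(11) + (0)·(16) = 22
4·t² − 44·t + 256 = 0  ⇒  m = 22² − 4·256 = -540
m = -540 < 0,  v_rel·d = 22 > 0  ⇒  outside

inside=no margin=-540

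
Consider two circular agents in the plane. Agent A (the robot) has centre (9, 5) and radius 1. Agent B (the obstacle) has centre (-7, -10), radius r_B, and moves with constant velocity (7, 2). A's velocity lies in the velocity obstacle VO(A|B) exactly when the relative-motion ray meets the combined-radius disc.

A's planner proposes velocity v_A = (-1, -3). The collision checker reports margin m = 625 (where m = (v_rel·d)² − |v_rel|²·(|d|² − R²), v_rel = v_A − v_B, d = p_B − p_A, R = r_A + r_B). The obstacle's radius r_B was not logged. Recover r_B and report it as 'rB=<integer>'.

m = 625
d = (-16, -15);  v_rel = (-8, -5),  |v_rel|² = 89
v_rel×d = (-8)·(-15) − (-5)·(-16) = 40
since m = R²·89 − 40²:  R² = (1600 + 625) / 89 = 25
R = √25 = 5  ⇒  r_B = 5 − 1 = 4

rB=4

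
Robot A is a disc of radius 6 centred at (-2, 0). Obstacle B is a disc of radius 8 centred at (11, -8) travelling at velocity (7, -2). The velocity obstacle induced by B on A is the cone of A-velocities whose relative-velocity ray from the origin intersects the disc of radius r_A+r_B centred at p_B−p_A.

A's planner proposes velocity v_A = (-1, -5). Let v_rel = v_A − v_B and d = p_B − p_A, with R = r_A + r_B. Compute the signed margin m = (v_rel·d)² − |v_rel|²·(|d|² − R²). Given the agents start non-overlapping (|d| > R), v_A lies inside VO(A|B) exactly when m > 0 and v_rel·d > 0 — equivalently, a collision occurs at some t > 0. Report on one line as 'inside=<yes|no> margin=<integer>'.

d = (13, -8),  |d|² = 233;  R = 6+8 = 14,  c = 233−14² = 37
v_rel = (-8, -3),  |v_rel|² = 73;  v_rel·d = (-8)·(13) + (-3)·(-8) = -80
73·t² + 160·t + 37 = 0  ⇒  m = (-80)² − 73·37 = 3699
m = 3699 > 0,  v_rel·d = -80 < 0  ⇒  outside

inside=no margin=3699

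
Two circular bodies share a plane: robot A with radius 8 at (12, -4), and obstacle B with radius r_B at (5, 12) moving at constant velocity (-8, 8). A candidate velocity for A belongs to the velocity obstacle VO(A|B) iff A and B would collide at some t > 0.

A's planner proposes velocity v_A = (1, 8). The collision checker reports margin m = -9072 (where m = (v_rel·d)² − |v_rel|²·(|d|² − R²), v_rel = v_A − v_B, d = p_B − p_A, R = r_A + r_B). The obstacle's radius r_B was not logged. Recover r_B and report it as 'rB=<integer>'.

m = -9072
d = (-7, 16);  v_rel = (9, 0),  |v_rel|² = 81
v_rel×d = (9)·(16) − (0)·(-7) = 144
since m = R²·81 − 144²:  R² = (20736 + -9072) / 81 = 144
R = √144 = 12  ⇒  r_B = 12 − 8 = 4

rB=4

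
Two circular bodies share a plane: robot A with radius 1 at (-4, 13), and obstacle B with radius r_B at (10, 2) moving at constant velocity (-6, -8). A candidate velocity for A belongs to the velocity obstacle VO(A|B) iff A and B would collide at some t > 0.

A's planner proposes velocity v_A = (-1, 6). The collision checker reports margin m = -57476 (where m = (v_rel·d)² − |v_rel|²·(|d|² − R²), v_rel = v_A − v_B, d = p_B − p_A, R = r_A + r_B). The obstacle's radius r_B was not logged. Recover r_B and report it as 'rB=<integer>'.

m = -57476
d = (14, -11);  v_rel = (5, 14),  |v_rel|² = 221
v_rel×d = (5)·(-11) − (14)·(14) = -251
since m = R²·221 − (-251)²:  R² = (63001 + -57476) / 221 = 25
R = √25 = 5  ⇒  r_B = 5 − 1 = 4

rB=4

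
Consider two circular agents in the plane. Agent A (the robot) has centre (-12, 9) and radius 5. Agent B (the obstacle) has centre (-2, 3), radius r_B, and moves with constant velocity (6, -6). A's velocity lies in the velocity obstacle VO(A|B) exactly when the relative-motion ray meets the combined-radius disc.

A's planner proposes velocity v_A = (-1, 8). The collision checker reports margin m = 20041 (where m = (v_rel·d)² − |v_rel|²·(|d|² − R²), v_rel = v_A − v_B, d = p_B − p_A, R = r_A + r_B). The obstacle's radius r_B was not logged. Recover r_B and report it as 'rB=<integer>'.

m = 20041
d = (10, -6);  v_rel = (-7, 14),  |v_rel|² = 245
v_rel×d = (-7)·(-6) − (14)·(10) = -98
since m = R²·245 − (-98)²:  R² = (9604 + 20041) / 245 = 121
R = √121 = 11  ⇒  r_B = 11 − 5 = 6

rB=6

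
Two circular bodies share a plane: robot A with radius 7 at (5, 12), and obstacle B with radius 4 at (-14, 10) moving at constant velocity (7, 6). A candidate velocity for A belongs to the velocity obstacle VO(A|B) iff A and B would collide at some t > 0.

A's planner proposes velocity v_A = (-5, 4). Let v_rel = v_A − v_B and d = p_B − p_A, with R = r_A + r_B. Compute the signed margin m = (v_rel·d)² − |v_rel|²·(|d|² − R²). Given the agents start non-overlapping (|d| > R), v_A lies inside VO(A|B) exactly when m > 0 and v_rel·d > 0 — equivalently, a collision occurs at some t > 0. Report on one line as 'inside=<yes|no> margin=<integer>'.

d = (-19, -2),  |d|² = 365;  R = 7+4 = 11,  c = 365−11² = 244
v_rel = (-12, -2),  |v_rel|² = 148;  v_rel·d = (-12)·(-19) + (-2)·(-2) = 232
148·t² − 464·t + 244 = 0  ⇒  m = 232² − 148·244 = 17712
m = 17712 > 0,  v_rel·d = 232 > 0  ⇒  inside

inside=yes margin=17712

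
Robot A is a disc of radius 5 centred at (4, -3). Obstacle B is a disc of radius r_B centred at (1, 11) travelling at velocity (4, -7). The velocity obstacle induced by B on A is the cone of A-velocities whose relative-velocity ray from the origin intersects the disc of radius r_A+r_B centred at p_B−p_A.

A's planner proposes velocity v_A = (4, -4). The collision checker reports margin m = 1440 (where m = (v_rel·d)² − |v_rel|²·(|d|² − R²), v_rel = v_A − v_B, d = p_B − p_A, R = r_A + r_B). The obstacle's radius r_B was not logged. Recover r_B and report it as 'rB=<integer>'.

m = 1440
d = (-3, 14);  v_rel = (0, 3),  |v_rel|² = 9
v_rel×d = (0)·(14) − (3)·(-3) = 9
since m = R²·9 − 9²:  R² = (81 + 1440) / 9 = 169
R = √169 = 13  ⇒  r_B = 13 − 5 = 8

rB=8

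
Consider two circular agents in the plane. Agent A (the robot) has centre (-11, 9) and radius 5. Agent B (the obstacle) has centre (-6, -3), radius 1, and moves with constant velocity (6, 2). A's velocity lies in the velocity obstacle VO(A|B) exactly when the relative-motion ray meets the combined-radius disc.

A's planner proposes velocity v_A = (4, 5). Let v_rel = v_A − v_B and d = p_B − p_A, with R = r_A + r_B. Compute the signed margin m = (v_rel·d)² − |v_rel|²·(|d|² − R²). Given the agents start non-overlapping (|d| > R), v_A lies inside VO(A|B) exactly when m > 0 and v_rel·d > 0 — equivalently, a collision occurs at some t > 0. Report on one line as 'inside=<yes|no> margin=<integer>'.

d = (5, -12),  |d|² = 169;  R = 5+1 = 6,  c = 169−6² = 133
v_rel = (-2, 3),  |v_rel|² = 13;  v_rel·d = (-2)·(5) + (3)·(-12) = -46
13·t² + 92·t + 133 = 0  ⇒  m = (-46)² − 13·133 = 387
m = 387 > 0,  v_rel·d = -46 < 0  ⇒  outside

inside=no margin=387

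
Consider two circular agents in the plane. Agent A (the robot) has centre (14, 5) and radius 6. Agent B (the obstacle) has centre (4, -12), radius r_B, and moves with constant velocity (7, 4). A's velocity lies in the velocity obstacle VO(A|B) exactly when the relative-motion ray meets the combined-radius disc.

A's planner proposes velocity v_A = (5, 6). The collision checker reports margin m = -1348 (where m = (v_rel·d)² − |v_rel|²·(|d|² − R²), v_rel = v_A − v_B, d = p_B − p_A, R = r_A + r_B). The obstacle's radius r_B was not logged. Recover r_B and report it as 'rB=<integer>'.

m = -1348
d = (-10, -17);  v_rel = (-2, 2),  |v_rel|² = 8
v_rel×d = (-2)·(-17) − (2)·(-10) = 54
since m = R²·8 − 54²:  R² = (2916 + -1348) / 8 = 196
R = √196 = 14  ⇒  r_B = 14 − 6 = 8

rB=8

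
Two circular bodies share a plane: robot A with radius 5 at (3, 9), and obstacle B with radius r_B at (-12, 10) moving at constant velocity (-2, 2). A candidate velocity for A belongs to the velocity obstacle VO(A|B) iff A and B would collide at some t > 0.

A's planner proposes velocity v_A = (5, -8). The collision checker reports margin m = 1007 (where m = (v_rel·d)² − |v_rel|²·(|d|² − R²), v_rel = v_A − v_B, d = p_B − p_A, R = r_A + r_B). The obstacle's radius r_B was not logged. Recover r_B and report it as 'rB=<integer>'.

m = 1007
d = (-15, 1);  v_rel = (7, -10),  |v_rel|² = 149
v_rel×d = (7)·(1) − (-10)·(-15) = -143
since m = R²·149 − (-143)²:  R² = (20449 + 1007) / 149 = 144
R = √144 = 12  ⇒  r_B = 12 − 5 = 7

rB=7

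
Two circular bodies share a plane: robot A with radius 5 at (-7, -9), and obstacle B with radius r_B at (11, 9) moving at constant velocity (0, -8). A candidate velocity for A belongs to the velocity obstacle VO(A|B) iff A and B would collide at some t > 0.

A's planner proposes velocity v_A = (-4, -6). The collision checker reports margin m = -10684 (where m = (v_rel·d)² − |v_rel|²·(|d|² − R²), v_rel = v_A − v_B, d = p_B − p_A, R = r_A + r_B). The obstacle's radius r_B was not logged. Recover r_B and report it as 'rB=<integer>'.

m = -10684
d = (18, 18);  v_rel = (-4, 2),  |v_rel|² = 20
v_rel×d = (-4)·(18) − (2)·(18) = -108
since m = R²·20 − (-108)²:  R² = (11664 + -10684) / 20 = 49
R = √49 = 7  ⇒  r_B = 7 − 5 = 2

rB=2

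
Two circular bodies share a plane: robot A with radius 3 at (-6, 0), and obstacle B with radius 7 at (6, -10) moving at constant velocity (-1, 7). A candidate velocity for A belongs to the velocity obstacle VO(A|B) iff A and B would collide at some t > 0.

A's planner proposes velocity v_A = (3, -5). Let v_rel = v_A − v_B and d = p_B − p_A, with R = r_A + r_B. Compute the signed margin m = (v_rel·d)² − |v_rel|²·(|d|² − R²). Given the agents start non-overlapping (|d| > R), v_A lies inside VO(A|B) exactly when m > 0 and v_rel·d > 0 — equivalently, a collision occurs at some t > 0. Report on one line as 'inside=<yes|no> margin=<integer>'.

d = (12, -10),  |d|² = 244;  R = 3+7 = 10,  c = 244−10² = 144
v_rel = (4, -12),  |v_rel|² = 160;  v_rel·d = (4)·(12) + (-12)·(-10) = 168
160·t² − 336·t + 144 = 0  ⇒  m = 168² − 160·144 = 5184
m = 5184 > 0,  v_rel·d = 168 > 0  ⇒  inside

inside=yes margin=5184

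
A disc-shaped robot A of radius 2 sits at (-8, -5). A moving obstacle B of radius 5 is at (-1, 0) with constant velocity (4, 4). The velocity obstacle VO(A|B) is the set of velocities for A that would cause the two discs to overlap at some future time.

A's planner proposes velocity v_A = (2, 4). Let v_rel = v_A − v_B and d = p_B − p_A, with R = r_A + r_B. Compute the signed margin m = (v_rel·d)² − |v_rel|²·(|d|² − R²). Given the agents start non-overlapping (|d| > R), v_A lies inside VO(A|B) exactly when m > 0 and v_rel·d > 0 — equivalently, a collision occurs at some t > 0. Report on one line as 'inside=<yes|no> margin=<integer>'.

d = (7, 5),  |d|² = 74;  R = 2+5 = 7,  c = 74−7² = 25
v_rel = (-2, 0),  |v_rel|² = 4;  v_rel·d = (-2)·(7) + (0)·(5) = -14
4·t² + 28·t + 25 = 0  ⇒  m = (-14)² − 4·25 = 96
m = 96 > 0,  v_rel·d = -14 < 0  ⇒  outside

inside=no margin=96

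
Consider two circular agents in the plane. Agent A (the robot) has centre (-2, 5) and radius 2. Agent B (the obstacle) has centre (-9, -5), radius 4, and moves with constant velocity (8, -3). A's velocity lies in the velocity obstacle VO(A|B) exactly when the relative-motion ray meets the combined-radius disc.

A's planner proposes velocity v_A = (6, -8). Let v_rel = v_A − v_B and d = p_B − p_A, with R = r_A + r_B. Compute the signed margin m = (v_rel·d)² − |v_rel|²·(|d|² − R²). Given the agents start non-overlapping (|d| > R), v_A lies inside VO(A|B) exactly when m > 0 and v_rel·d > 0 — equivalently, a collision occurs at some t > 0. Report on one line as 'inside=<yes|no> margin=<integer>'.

d = (-7, -10),  |d|² = 149;  R = 2+4 = 6,  c = 149−6² = 113
v_rel = (-2, -5),  |v_rel|² = 29;  v_rel·d = (-2)·(-7) + (-5)·(-10) = 64
29·t² − 128·t + 113 = 0  ⇒  m = 64² − 29·113 = 819
m = 819 > 0,  v_rel·d = 64 > 0  ⇒  inside

inside=yes margin=819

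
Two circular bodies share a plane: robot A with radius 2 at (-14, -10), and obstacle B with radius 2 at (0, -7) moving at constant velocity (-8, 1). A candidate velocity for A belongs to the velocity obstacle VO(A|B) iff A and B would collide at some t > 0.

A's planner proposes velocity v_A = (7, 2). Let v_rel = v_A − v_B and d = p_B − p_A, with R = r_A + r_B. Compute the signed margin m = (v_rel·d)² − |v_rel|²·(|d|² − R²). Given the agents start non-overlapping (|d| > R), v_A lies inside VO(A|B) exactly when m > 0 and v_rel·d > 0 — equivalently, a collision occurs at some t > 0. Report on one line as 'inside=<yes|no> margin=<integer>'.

d = (14, 3),  |d|² = 205;  R = 2+2 = 4,  c = 205−4² = 189
v_rel = (15, 1),  |v_rel|² = 226;  v_rel·d = (15)·(14) + (1)·(3) = 213
226·t² − 426·t + 189 = 0  ⇒  m = 213² − 226·189 = 2655
m = 2655 > 0,  v_rel·d = 213 > 0  ⇒  inside

inside=yes margin=2655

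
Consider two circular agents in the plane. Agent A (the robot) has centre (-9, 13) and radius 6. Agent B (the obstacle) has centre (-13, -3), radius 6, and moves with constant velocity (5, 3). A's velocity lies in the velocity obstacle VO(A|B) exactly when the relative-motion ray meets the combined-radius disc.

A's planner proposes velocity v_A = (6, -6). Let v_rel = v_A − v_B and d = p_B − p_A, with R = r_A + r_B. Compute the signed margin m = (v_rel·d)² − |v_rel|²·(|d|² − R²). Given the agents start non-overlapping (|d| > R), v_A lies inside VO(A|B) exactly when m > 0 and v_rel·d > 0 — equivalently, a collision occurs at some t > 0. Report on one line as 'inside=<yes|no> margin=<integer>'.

d = (-4, -16),  |d|² = 272;  R = 6+6 = 12,  c = 272−12² = 128
v_rel = (1, -9),  |v_rel|² = 82;  v_rel·d = (1)·(-4) + (-9)·(-16) = 140
82·t² − 280·t + 128 = 0  ⇒  m = 140² − 82·128 = 9104
m = 9104 > 0,  v_rel·d = 140 > 0  ⇒  inside

inside=yes margin=9104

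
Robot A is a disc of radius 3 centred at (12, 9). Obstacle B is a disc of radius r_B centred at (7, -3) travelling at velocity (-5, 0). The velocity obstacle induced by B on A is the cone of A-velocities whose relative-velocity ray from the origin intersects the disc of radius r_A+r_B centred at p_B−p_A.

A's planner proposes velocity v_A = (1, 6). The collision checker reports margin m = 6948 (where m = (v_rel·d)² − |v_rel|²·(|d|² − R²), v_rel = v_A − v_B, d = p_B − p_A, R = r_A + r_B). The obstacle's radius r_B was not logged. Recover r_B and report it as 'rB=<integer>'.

m = 6948
d = (-5, -12);  v_rel = (6, 6),  |v_rel|² = 72
v_rel×d = (6)·(-12) − (6)·(-5) = -42
since m = R²·72 − (-42)²:  R² = (1764 + 6948) / 72 = 121
R = √121 = 11  ⇒  r_B = 11 − 3 = 8

rB=8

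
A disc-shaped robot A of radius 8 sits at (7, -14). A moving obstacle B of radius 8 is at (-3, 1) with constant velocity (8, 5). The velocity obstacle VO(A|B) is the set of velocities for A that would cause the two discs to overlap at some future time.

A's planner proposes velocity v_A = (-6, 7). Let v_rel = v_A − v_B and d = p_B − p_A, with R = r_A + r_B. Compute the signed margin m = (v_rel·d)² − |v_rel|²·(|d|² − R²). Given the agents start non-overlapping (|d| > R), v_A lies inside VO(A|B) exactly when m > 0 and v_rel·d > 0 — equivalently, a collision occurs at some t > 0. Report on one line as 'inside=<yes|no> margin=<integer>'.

d = (-10, 15),  |d|² = 325;  R = 8+8 = 16,  c = 325−16² = 69
v_rel = (-14, 2),  |v_rel|² = 200;  v_rel·d = (-14)·(-10) + (2)·(15) = 170
200·t² − 340·t + 69 = 0  ⇒  m = 170² − 200·69 = 15100
m = 15100 > 0,  v_rel·d = 170 > 0  ⇒  inside

inside=yes margin=15100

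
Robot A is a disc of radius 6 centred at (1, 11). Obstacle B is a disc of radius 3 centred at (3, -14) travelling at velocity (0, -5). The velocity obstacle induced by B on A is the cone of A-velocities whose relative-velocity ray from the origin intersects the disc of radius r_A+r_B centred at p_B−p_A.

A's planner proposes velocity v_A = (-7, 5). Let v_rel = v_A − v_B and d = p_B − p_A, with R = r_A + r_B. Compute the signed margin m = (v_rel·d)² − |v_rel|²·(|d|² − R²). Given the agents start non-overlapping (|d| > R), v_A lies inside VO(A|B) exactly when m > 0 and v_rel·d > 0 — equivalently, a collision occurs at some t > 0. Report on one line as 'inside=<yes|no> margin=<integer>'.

d = (2, -25),  |d|² = 629;  R = 6+3 = 9,  c = 629−9² = 548
v_rel = (-7, 10),  |v_rel|² = 149;  v_rel·d = (-7)·(2) + (10)·(-25) = -264
149·t² + 528·t + 548 = 0  ⇒  m = (-264)² − 149·548 = -11956
m = -11956 < 0,  v_rel·d = -264 < 0  ⇒  outside

inside=no margin=-11956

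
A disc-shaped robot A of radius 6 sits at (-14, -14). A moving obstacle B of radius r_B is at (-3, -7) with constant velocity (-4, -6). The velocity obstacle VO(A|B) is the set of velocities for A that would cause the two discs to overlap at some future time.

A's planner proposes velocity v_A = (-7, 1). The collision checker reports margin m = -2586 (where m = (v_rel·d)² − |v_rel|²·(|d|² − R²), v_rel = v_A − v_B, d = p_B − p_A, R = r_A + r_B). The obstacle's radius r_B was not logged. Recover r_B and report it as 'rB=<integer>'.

m = -2586
d = (11, 7);  v_rel = (-3, 7),  |v_rel|² = 58
v_rel×d = (-3)·(7) − (7)·(11) = -98
since m = R²·58 − (-98)²:  R² = (9604 + -2586) / 58 = 121
R = √121 = 11  ⇒  r_B = 11 − 6 = 5

rB=5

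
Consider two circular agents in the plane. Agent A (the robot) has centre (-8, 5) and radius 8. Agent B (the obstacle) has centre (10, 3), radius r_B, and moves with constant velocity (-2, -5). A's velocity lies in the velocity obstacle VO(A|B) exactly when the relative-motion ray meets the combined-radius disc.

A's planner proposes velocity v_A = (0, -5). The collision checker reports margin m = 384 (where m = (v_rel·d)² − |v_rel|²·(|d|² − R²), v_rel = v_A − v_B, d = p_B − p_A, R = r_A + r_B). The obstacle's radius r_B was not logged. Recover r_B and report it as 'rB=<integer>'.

m = 384
d = (18, -2);  v_rel = (2, 0),  |v_rel|² = 4
v_rel×d = (2)·(-2) − (0)·(18) = -4
since m = R²·4 − (-4)²:  R² = (16 + 384) / 4 = 100
R = √100 = 10  ⇒  r_B = 10 − 8 = 2

rB=2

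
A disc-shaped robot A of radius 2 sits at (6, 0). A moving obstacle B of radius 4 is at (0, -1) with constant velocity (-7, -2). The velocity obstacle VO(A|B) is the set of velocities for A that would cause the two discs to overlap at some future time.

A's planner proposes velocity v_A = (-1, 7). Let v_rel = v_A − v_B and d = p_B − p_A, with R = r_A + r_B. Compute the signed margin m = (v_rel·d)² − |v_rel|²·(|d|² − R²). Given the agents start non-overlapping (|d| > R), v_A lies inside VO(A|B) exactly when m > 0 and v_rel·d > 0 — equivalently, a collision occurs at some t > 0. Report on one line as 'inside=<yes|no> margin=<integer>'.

d = (-6, -1),  |d|² = 37;  R = 2+4 = 6,  c = 37−6² = 1
v_rel = (6, 9),  |v_rel|² = 117;  v_rel·d = (6)·(-6) + (9)·(-1) = -45
117·t² + 90·t + 1 = 0  ⇒  m = (-45)² − 117·1 = 1908
m = 1908 > 0,  v_rel·d = -45 < 0  ⇒  outside

inside=no margin=1908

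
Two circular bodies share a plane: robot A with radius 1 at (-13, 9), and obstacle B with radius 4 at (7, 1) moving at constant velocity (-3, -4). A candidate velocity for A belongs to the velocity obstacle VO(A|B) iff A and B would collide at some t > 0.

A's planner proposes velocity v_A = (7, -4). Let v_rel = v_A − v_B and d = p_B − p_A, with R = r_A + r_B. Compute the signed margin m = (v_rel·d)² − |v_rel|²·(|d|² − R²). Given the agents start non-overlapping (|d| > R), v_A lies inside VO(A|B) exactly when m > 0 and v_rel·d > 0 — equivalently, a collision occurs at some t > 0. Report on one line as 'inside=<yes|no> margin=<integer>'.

d = (20, -8),  |d|² = 464;  R = 1+4 = 5,  c = 464−5² = 439
v_rel = (10, 0),  |v_rel|² = 100;  v_rel·d = (10)·(20) + (0)·(-8) = 200
100·t² − 400·t + 439 = 0  ⇒  m = 200² − 100·439 = -3900
m = -3900 < 0,  v_rel·d = 200 > 0  ⇒  outside

inside=no margin=-3900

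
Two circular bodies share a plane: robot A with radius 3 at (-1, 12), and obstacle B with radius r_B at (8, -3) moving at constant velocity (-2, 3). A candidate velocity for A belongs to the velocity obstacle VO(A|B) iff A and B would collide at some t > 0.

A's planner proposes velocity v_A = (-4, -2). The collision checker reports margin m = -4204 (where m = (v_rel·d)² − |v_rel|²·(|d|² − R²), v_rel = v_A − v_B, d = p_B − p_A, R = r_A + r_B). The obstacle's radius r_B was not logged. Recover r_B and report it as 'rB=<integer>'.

m = -4204
d = (9, -15);  v_rel = (-2, -5),  |v_rel|² = 29
v_rel×d = (-2)·(-15) − (-5)·(9) = 75
since m = R²·29 − 75²:  R² = (5625 + -4204) / 29 = 49
R = √49 = 7  ⇒  r_B = 7 − 3 = 4

rB=4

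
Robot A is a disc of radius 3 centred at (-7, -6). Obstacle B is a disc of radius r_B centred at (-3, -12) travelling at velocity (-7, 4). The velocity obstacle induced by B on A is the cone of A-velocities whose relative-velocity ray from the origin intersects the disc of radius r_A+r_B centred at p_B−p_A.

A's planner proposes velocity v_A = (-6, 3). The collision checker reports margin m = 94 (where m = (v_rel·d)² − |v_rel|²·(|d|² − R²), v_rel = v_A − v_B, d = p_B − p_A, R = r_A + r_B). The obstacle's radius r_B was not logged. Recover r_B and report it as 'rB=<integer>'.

m = 94
d = (4, -6);  v_rel = (1, -1),  |v_rel|² = 2
v_rel×d = (1)·(-6) − (-1)·(4) = -2
since m = R²·2 − (-2)²:  R² = (4 + 94) / 2 = 49
R = √49 = 7  ⇒  r_B = 7 − 3 = 4

rB=4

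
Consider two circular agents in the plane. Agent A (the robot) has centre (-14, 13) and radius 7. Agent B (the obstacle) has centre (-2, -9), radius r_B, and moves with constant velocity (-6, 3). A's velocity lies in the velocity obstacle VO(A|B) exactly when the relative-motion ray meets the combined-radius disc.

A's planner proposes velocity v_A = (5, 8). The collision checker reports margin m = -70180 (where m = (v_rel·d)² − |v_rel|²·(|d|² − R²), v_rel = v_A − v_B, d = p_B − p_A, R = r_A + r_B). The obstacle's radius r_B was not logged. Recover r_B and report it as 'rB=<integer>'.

m = -70180
d = (12, -22);  v_rel = (11, 5),  |v_rel|² = 146
v_rel×d = (11)·(-22) − (5)·(12) = -302
since m = R²·146 − (-302)²:  R² = (91204 + -70180) / 146 = 144
R = √144 = 12  ⇒  r_B = 12 − 7 = 5

rB=5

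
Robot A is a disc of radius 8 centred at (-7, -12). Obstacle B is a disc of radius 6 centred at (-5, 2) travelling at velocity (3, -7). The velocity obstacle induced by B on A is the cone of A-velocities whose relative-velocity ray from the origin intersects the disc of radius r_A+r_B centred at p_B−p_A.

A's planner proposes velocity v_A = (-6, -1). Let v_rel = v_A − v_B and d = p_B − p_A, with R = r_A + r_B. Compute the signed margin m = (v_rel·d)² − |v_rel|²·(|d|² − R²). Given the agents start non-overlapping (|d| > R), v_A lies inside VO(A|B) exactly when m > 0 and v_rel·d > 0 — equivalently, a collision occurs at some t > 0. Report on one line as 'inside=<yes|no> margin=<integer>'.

d = (2, 14),  |d|² = 200;  R = 8+6 = 14,  c = 200−14² = 4
v_rel = (-9, 6),  |v_rel|² = 117;  v_rel·d = (-9)·(2) + (6)·(14) = 66
117·t² − 132·t + 4 = 0  ⇒  m = 66² − 117·4 = 3888
m = 3888 > 0,  v_rel·d = 66 > 0  ⇒  inside

inside=yes margin=3888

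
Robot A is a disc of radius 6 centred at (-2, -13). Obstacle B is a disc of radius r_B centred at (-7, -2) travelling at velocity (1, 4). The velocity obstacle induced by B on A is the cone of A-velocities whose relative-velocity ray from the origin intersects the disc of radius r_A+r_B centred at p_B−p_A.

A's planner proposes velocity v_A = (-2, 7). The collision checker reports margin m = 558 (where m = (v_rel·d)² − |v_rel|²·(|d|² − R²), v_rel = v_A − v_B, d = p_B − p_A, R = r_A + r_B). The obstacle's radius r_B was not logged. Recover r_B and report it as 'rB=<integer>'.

m = 558
d = (-5, 11);  v_rel = (-3, 3),  |v_rel|² = 18
v_rel×d = (-3)·(11) − (3)·(-5) = -18
since m = R²·18 − (-18)²:  R² = (324 + 558) / 18 = 49
R = √49 = 7  ⇒  r_B = 7 − 6 = 1

rB=1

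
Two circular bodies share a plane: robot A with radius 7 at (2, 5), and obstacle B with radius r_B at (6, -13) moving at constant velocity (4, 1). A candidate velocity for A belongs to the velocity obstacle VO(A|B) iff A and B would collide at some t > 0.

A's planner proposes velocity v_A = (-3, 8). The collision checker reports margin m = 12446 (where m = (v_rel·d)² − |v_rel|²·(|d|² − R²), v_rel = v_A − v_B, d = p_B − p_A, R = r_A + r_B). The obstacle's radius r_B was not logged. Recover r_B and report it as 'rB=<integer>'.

m = 12446
d = (4, -18);  v_rel = (-7, 7),  |v_rel|² = 98
v_rel×d = (-7)·(-18) − (7)·(4) = 98
since m = R²·98 − 98²:  R² = (9604 + 12446) / 98 = 225
R = √225 = 15  ⇒  r_B = 15 − 7 = 8

rB=8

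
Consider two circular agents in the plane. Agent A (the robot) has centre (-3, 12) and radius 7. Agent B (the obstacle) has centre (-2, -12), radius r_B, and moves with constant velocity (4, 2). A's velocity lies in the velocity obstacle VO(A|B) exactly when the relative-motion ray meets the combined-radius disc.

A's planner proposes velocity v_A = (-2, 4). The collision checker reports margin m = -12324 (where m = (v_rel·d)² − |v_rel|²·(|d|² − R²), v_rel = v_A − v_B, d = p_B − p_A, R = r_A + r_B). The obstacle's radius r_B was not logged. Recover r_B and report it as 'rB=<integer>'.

m = -12324
d = (1, -24);  v_rel = (-6, 2),  |v_rel|² = 40
v_rel×d = (-6)·(-24) − (2)·(1) = 142
since m = R²·40 − 142²:  R² = (20164 + -12324) / 40 = 196
R = √196 = 14  ⇒  r_B = 14 − 7 = 7

rB=7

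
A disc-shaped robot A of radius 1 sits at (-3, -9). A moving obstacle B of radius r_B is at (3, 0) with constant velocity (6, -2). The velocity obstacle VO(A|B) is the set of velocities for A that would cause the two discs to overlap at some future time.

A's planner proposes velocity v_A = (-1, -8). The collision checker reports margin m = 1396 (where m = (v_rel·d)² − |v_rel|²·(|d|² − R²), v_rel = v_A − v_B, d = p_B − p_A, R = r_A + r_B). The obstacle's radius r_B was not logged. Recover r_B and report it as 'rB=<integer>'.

m = 1396
d = (6, 9);  v_rel = (-7, -6),  |v_rel|² = 85
v_rel×d = (-7)·(9) − (-6)·(6) = -27
since m = R²·85 − (-27)²:  R² = (729 + 1396) / 85 = 25
R = √25 = 5  ⇒  r_B = 5 − 1 = 4

rB=4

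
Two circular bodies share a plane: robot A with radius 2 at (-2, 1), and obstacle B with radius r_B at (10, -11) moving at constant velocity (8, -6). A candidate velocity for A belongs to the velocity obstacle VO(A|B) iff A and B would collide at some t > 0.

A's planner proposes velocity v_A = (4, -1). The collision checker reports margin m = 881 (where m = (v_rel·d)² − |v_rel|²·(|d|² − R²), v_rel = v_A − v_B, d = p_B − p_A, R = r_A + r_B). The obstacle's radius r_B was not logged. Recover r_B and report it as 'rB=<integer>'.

m = 881
d = (12, -12);  v_rel = (-4, 5),  |v_rel|² = 41
v_rel×d = (-4)·(-12) − (5)·(12) = -12
since m = R²·41 − (-12)²:  R² = (144 + 881) / 41 = 25
R = √25 = 5  ⇒  r_B = 5 − 2 = 3

rB=3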